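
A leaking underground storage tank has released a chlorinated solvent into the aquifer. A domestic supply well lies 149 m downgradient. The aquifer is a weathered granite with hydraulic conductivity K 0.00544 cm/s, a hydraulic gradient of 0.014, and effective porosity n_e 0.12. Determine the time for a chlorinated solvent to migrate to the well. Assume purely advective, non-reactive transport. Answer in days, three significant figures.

K = 0.00544 cm/s × 864 = 4.700 m/d
Darcy flux q = K·i = 4.700 × 0.014 = 0.06580 m/d
v = Ki/n = 4.700·0.014/0.12 = 0.5484 m/d
t = L / v = 149 / 0.5484 = 271.7 d

272 days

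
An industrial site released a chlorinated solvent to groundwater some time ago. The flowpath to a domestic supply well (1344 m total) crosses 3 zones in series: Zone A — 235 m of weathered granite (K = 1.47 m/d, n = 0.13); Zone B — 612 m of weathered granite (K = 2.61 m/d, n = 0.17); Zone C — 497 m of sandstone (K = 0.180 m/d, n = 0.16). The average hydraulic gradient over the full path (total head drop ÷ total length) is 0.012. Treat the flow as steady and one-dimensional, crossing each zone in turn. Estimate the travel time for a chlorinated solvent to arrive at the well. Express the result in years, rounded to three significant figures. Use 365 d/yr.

Steady 1-D flow in series ⇒ the Darcy flux q is identical in every zone and the zone head losses add (resistances L/K in series).
Σ(L/K) = 235/1.47 + 612/2.61 + 497/0.180 = 159.9 + 234.5 + 2761 = 3155 d
K_eq = L_total / Σ(L/K) = 1344 / 3155 = 0.4259 m/d
q = K_eq · i = 0.4259 × 0.012 = 0.005111 m/d (same in every zone)
Zone A: v = q/n = 0.005111/0.13 = 0.03932 m/d → t_A = 235/0.03932 = 5977 d
Zone B: v = q/n = 0.005111/0.17 = 0.03007 m/d → t_B = 612/0.03007 = 20360 d
Zone C: v = q/n = 0.005111/0.16 = 0.03194 m/d → t_C = 497/0.03194 = 15560 d
Total t = 5977 + 20360 + 15560 = 41890 d
   = 41890 / 365 = 115 yr

115 years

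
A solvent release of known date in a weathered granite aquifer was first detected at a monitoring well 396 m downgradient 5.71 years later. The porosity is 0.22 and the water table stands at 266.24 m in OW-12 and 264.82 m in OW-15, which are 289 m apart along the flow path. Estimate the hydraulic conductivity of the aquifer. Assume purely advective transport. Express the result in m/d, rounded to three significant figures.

8.51 m/d

Hydraulic gradient i = (266.24 − 264.82) / 289 = 1.42 / 289 = 0.004913
t = 5.71 years = 2084 d
v = L / t = 396 / 2084 = 0.1900 m/d
K = v · n / i = 0.1900 × 0.22 / 0.004913 = 8.51 m/d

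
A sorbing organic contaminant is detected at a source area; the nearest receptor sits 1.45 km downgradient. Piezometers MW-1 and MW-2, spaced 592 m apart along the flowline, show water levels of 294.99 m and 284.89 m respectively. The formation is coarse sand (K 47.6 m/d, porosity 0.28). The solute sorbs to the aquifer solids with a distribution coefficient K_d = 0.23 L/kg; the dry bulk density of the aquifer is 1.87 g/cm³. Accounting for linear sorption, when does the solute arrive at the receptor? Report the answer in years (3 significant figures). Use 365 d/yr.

3.47 years

Hydraulic gradient i = (294.99 − 284.89) / 592 = 10.10 / 592 = 0.01706
Specific discharge q = 47.6 × 0.01706 = 0.8121 m/d
v_s = q/n_e = 0.8121/0.28 = 2.900 m/d
Retardation R = 1 + ρ_b·K_d/n = 1 + 1.87×0.23/0.28 = 2.536
Contaminant velocity v_c = v/R = 2.900/2.536 = 1.144 m/d
L = 1.45 km = 1450 m
t = L/v_c = 1450/1.144 = 1268 d
   = 1268/365 = 3.47 yr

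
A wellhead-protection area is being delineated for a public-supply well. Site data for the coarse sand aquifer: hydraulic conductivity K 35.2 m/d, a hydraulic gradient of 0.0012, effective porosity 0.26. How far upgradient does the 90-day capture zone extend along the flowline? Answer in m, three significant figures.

Darcy flux q = K·i = 35.2 × 0.0012 = 0.04224 m/d
v_s = q/n_e = 0.04224/0.26 = 0.1625 m/d
L = v × T = 0.1625 × 90 = 14.62 m

14.6 m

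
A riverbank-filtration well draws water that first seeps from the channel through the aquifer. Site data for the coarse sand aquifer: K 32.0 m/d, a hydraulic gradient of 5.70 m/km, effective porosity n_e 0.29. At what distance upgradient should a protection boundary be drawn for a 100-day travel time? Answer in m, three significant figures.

62.9 m

q = Ki = 32.0 × 0.0057 = 0.1824 m/d
Average linear velocity = 0.1824 / 0.29 = 0.6290 m/d
L = v × T = 0.6290 × 100 = 62.90 m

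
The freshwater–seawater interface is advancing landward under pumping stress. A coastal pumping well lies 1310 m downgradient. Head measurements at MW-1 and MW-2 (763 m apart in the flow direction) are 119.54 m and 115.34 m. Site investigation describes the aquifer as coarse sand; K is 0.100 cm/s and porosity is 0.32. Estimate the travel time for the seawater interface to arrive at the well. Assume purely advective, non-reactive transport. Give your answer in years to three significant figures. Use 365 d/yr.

2.41 years

Hydraulic gradient i = (119.54 − 115.34) / 763 = 4.20 / 763 = 0.005505
K = 0.100 cm/s × 864 = 86.40 m/d
q = Ki = 86.40 × 0.005505 = 0.4756 m/d
Seepage velocity v = q / n = 0.4756 / 0.32 = 1.486 m/d
t = L / v = 1310 / 1.486 = 881.4 d
   = 881.4 / 365 = 2.41 yr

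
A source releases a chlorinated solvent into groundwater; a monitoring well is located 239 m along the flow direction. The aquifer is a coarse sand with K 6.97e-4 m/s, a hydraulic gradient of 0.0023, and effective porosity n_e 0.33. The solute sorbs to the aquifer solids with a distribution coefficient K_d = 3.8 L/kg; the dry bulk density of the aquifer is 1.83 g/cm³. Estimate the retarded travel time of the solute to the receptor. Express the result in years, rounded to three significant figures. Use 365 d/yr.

K = 6.97e-4 m/s × 86400 s/d = 60.22 m/d
Specific discharge q = 60.22 × 0.0023 = 0.1385 m/d
v_s = q/n_e = 0.1385/0.33 = 0.4197 m/d
Retardation R = 1 + ρ_b·K_d/n = 1 + 1.83×3.8/0.33 = 22.07
Contaminant velocity v_c = v/R = 0.4197/22.07 = 0.01902 m/d
t = L/v_c = 239/0.01902 = 12570 d
   = 12570/365 = 34.4 yr

34.4 years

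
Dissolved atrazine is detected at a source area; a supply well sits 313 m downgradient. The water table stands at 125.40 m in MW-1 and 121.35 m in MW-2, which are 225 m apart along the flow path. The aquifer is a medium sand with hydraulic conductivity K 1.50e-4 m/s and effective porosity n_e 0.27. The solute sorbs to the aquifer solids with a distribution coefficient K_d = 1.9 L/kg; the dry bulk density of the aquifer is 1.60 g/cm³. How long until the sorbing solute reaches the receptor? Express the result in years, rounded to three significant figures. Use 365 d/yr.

Hydraulic gradient i = (125.40 − 121.35) / 225 = 4.05 / 225 = 0.01800
K = 1.50e-4 m/s × 86400 s/d = 12.96 m/d
q = Ki = 12.96 × 0.01800 = 0.2333 m/d
v_s = q/n_e = 0.2333/0.27 = 0.8640 m/d
Retardation R = 1 + ρ_b·K_d/n = 1 + 1.60×1.9/0.27 = 12.26
Contaminant velocity v_c = v/R = 0.8640/12.26 = 0.07048 m/d
t = L/v_c = 313/0.07048 = 4441 d
   = 4441/365 = 12.2 yr

12.2 years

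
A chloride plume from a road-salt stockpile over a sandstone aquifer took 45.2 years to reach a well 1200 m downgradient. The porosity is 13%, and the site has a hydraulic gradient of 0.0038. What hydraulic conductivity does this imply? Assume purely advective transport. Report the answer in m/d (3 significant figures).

2.49 m/d

t = 45.2 years = 16500 d
v = L / t = 1200 / 16500 = 0.07274 m/d
K = v · n / i = 0.07274 × 0.13 / 0.0038 = 2.49 m/d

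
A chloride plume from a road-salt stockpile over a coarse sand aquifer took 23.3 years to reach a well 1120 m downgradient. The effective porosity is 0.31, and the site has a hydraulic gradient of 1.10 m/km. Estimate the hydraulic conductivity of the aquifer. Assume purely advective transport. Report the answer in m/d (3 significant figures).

t = 23.3 years = 8505 d
v = L / t = 1120 / 8505 = 0.1317 m/d
K = v · n / i = 0.1317 × 0.31 / 0.0011 = 37.1 m/d

37.1 m/d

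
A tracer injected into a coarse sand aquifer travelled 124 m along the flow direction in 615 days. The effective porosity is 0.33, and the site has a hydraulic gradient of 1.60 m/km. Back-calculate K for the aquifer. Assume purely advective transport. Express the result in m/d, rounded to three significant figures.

41.6 m/d

v = L / t = 124 / 615 = 0.2016 m/d
K = v · n / i = 0.2016 × 0.33 / 0.0016 = 41.6 m/d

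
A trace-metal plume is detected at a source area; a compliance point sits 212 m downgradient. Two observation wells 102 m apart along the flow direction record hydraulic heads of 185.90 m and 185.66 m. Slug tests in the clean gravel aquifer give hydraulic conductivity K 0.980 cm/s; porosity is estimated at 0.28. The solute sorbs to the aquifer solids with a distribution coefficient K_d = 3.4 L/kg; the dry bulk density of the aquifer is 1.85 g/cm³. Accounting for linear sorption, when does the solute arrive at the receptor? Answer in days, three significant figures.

699 days

Hydraulic gradient i = (185.90 − 185.66) / 102 = 0.24 / 102 = 0.002353
K = 0.980 cm/s × 864 = 846.7 m/d
Darcy flux q = K·i = 846.7 × 0.002353 = 1.992 m/d
v_s = q/n_e = 1.992/0.28 = 7.115 m/d
Retardation R = 1 + ρ_b·K_d/n = 1 + 1.85×3.4/0.28 = 23.46
Contaminant velocity v_c = v/R = 7.115/23.46 = 0.3032 m/d
t = L/v_c = 212/0.3032 = 699.1 d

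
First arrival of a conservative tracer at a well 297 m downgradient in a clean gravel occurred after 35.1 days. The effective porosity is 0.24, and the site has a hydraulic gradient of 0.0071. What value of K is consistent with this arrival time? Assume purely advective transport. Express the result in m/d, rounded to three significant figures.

v = L / t = 297 / 35.1 = 8.462 m/d
K = v · n / i = 8.462 × 0.24 / 0.0071 = 286 m/d

286 m/d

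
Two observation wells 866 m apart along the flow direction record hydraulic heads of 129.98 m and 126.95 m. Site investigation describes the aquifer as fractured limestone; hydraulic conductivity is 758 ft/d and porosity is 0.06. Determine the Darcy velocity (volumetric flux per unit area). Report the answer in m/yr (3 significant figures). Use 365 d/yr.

295 m/yr

Hydraulic gradient i = (129.98 − 126.95) / 866 = 3.03 / 866 = 0.003499
K = 758 ft/d × 0.3048 = 231.0 m/d
Darcy flux q = K·i = 231.0 × 0.003499 = 0.8084 m/d
   = 0.8084 × 365 = 295 m/yr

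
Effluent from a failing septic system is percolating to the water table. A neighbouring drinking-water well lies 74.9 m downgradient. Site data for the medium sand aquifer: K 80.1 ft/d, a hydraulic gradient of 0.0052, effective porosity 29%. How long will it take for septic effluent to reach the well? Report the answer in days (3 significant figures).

K = 80.1 ft/d × 0.3048 = 24.41 m/d
q = Ki = 24.41 × 0.0052 = 0.1270 m/d
Average linear velocity = 0.1270 / 0.29 = 0.4378 m/d
t = L / v = 74.9 / 0.4378 = 171.1 d

171 days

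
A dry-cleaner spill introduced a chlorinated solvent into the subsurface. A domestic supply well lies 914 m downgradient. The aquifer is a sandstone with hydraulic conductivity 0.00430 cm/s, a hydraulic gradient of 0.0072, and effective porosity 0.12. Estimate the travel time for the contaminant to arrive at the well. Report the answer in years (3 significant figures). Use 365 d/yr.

K = 0.00430 cm/s × 864 = 3.715 m/d
Darcy flux q = K·i = 3.715 × 0.0072 = 0.02675 m/d
Average linear velocity = 0.02675 / 0.12 = 0.2229 m/d
t = L / v = 914 / 0.2229 = 4100 d
   = 4100 / 365 = 11.2 yr

11.2 years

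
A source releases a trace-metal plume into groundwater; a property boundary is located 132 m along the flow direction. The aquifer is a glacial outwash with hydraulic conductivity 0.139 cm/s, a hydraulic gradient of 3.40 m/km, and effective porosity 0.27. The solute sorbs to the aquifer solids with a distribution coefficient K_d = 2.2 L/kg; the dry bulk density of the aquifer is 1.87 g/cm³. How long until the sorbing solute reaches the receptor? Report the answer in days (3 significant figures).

K = 0.139 cm/s × 864 = 120.1 m/d
q = Ki = 120.1 × 0.0034 = 0.4083 m/d
v_s = q/n_e = 0.4083/0.27 = 1.512 m/d
Retardation R = 1 + ρ_b·K_d/n = 1 + 1.87×2.2/0.27 = 16.24
Contaminant velocity v_c = v/R = 1.512/16.24 = 0.09314 m/d
t = L/v_c = 132/0.09314 = 1417 d

1420 days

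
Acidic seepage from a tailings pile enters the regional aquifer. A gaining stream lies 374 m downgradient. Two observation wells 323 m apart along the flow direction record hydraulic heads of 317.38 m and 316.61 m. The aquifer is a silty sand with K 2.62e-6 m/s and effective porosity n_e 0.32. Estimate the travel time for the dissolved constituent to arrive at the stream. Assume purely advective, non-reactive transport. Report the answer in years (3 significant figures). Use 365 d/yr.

608 years

Hydraulic gradient i = (317.38 − 316.61) / 323 = 0.77 / 323 = 0.002384
K = 2.62e-6 m/s × 86400 s/d = 0.2264 m/d
Specific discharge q = 0.2264 × 0.002384 = 5.396e-4 m/d
Seepage velocity v = q / n = 5.396e-4 / 0.32 = 0.001686 m/d
t = L / v = 374 / 0.001686 = 221800 d
   = 221800 / 365 = 608 yr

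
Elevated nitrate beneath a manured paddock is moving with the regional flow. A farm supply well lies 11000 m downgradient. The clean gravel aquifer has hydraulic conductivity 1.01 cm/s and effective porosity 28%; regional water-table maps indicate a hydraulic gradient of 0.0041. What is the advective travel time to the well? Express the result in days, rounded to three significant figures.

861 days

K = 1.01 cm/s × 864 = 872.6 m/d
Darcy flux q = K·i = 872.6 × 0.0041 = 3.578 m/d
v_s = q/n_e = 3.578/0.28 = 12.78 m/d
t = L / v = 11000 / 12.78 = 860.9 d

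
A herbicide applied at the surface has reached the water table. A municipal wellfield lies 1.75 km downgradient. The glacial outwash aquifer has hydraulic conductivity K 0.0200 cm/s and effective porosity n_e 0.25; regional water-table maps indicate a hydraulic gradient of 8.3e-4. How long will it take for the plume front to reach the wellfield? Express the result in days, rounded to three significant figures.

K = 0.0200 cm/s × 864 = 17.28 m/d
Specific discharge q = 17.28 × 8.3e-4 = 0.01434 m/d
v = Ki/n = 17.28·8.3e-4/0.25 = 0.05737 m/d
L = 1.75 km = 1750 m
t = L / v = 1750 / 0.05737 = 30500 d

30500 days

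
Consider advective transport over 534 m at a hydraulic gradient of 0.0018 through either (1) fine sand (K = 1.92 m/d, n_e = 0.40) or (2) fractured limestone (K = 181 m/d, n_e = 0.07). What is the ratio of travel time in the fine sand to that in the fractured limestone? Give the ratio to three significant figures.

539

Unit 1 (fine sand): v = 1.92×0.0018/0.40 = 0.008640 m/d, t = 534/0.008640 = 61810 d
Unit 2 (fractured limestone): v = 181×0.0018/0.07 = 4.654 m/d, t = 534/4.654 = 114.7 d
t(fine sand) / t(fractured limestone) = 61810/114.7 = 539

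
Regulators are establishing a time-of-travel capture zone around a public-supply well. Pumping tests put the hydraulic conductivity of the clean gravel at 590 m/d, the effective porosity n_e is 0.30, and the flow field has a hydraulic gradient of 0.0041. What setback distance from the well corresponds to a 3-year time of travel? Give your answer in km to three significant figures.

8.83 km

q = Ki = 590 × 0.0041 = 2.419 m/d
Average linear velocity = 2.419 / 0.30 = 8.063 m/d
T = 3 yr × 365 = 1095 d
L = v × T = 8.063 × 1095 = 8829 m
   = 8.83 km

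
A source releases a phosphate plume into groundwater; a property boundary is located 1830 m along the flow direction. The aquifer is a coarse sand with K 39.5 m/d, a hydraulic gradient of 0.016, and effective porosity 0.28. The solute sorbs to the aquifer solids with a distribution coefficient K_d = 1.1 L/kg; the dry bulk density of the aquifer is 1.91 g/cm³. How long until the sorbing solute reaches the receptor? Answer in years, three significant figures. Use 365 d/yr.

18.9 years

Specific discharge q = 39.5 × 0.016 = 0.6320 m/d
Seepage velocity v = q / n = 0.6320 / 0.28 = 2.257 m/d
Retardation R = 1 + ρ_b·K_d/n = 1 + 1.91×1.1/0.28 = 8.504
Contaminant velocity v_c = v/R = 2.257/8.504 = 0.2654 m/d
t = L/v_c = 1830/0.2654 = 6894 d
   = 6894/365 = 18.9 yr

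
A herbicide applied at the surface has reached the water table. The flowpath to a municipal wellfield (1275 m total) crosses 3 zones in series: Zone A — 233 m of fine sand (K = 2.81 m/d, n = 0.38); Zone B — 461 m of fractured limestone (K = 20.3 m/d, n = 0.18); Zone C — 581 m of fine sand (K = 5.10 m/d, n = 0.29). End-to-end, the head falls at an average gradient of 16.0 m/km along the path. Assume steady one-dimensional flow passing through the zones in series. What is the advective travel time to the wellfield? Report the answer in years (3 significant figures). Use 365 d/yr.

For zones in series the flux q is common to all zones; the equivalent conductivity is the harmonic (thickness-weighted) mean, K_eq = L_total / Σ(L_j/K_j).
Σ(L/K) = 233/2.81 + 461/20.3 + 581/5.10 = 82.92 + 22.71 + 113.9 = 219.5 d
K_eq = L_total / Σ(L/K) = 1275 / 219.5 = 5.807 m/d
q = K_eq · i = 5.807 × 0.016 = 0.09292 m/d (same in every zone)
Zone A: v = q/n = 0.09292/0.38 = 0.2445 m/d → t_A = 233/0.2445 = 952.9 d
Zone B: v = q/n = 0.09292/0.18 = 0.5162 m/d → t_B = 461/0.5162 = 893.0 d
Zone C: v = q/n = 0.09292/0.29 = 0.3204 m/d → t_C = 581/0.3204 = 1813 d
Total t = 952.9 + 893.0 + 1813 = 3659 d
   = 3659 / 365 = 10.0 yr

10.0 years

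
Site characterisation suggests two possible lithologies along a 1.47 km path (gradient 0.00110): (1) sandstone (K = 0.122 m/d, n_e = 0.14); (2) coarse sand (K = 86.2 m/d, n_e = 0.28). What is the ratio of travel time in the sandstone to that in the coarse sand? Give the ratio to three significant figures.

353

Unit 1 (sandstone): v = 0.122×0.0011/0.14 = 9.586e-4 m/d, t = 1470/9.586e-4 = 1.534e6 d
Unit 2 (coarse sand): v = 86.2×0.0011/0.28 = 0.3386 m/d, t = 1470/0.3386 = 4341 d
t(sandstone) / t(coarse sand) = 1.534e6/4341 = 353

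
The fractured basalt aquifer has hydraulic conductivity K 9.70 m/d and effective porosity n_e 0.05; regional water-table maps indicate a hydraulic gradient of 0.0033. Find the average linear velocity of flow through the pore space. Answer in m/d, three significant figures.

q = Ki = 9.70 × 0.0033 = 0.03201 m/d
v = Ki/n = 9.70·0.0033/0.05 = 0.6402 m/d

0.640 m/d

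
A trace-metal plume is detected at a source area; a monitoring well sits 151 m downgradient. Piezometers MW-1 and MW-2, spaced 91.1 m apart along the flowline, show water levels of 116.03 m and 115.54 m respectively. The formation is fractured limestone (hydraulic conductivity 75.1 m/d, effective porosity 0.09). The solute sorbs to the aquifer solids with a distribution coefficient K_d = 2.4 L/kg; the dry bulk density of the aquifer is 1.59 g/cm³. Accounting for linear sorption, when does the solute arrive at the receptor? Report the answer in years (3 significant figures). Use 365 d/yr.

Hydraulic gradient i = (116.03 − 115.54) / 91.1 = 0.49 / 91.1 = 0.005379
Darcy flux q = K·i = 75.1 × 0.005379 = 0.4039 m/d
v = Ki/n = 75.1·0.005379/0.09 = 4.488 m/d
Retardation R = 1 + ρ_b·K_d/n = 1 + 1.59×2.4/0.09 = 43.40
Contaminant velocity v_c = v/R = 4.488/43.40 = 0.1034 m/d
t = L/v_c = 151/0.1034 = 1460 d
   = 1460/365 = 4.00 yr

4.00 years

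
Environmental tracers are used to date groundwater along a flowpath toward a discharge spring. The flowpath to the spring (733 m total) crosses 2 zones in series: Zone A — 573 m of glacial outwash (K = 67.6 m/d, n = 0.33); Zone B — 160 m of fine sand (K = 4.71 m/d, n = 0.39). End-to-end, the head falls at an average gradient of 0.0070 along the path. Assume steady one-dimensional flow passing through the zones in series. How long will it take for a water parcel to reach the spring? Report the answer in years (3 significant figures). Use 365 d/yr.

5.70 years

Steady 1-D flow in series ⇒ the Darcy flux q is identical in every zone and the zone head losses add (resistances L/K in series).
Σ(L/K) = 573/67.6 + 160/4.71 = 8.476 + 33.97 = 42.45 d
K_eq = L_total / Σ(L/K) = 733 / 42.45 = 17.27 m/d
q = K_eq · i = 17.27 × 0.0070 = 0.1209 m/d (same in every zone)
Zone A: v = q/n = 0.1209/0.33 = 0.3663 m/d → t_A = 573/0.3663 = 1564 d
Zone B: v = q/n = 0.1209/0.39 = 0.3100 m/d → t_B = 160/0.3100 = 516.2 d
Total t = 1564 + 516.2 = 2080 d
   = 2080 / 365 = 5.70 yr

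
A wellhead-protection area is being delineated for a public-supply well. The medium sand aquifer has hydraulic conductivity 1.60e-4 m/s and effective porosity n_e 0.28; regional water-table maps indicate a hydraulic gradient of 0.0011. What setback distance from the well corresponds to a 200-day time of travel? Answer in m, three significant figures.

K = 1.60e-4 m/s × 86400 s/d = 13.82 m/d
Specific discharge q = 13.82 × 0.0011 = 0.01521 m/d
Seepage velocity v = q / n = 0.01521 / 0.28 = 0.05431 m/d
L = v × T = 0.05431 × 200 = 10.86 m

10.9 m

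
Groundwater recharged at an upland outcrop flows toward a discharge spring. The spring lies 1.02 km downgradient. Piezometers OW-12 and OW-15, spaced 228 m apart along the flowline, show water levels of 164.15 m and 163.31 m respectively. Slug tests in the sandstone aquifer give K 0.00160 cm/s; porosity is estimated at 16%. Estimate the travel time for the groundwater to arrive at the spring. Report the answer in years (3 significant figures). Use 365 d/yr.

Hydraulic gradient i = (164.15 − 163.31) / 228 = 0.84 / 228 = 0.003684
K = 0.00160 cm/s × 864 = 1.382 m/d
Darcy flux q = K·i = 1.382 × 0.003684 = 0.005093 m/d
v = Ki/n = 1.382·0.003684/0.16 = 0.03183 m/d
L = 1.02 km = 1020 m
t = L / v = 1020 / 0.03183 = 32040 d
   = 32040 / 365 = 87.8 yr

87.8 years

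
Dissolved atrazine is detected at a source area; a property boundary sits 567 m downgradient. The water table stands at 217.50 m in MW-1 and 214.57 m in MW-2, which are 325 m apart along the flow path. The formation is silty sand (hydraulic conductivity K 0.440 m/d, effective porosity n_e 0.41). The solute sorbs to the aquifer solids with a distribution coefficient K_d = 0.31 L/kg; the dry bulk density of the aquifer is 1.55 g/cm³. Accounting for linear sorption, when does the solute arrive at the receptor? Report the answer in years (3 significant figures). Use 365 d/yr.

Hydraulic gradient i = (217.50 − 214.57) / 325 = 2.93 / 325 = 0.009015
q = Ki = 0.440 × 0.009015 = 0.003967 m/d
v_s = q/n_e = 0.003967/0.41 = 0.009675 m/d
Retardation R = 1 + ρ_b·K_d/n = 1 + 1.55×0.31/0.41 = 2.172
Contaminant velocity v_c = v/R = 0.009675/2.172 = 0.004455 m/d
t = L/v_c = 567/0.004455 = 127300 d
   = 127300/365 = 349 yr

349 years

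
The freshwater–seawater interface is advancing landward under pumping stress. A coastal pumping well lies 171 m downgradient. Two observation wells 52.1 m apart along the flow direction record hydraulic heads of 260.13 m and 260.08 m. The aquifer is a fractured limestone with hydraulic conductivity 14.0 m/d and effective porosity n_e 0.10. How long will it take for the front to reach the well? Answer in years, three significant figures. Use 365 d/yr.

3.49 years

Hydraulic gradient i = (260.13 − 260.08) / 52.1 = 0.05 / 52.1 = 9.597e-4
Darcy flux q = K·i = 14.0 × 9.597e-4 = 0.01344 m/d
Average linear velocity = 0.01344 / 0.10 = 0.1344 m/d
t = L / v = 171 / 0.1344 = 1273 d
   = 1273 / 365 = 3.49 yr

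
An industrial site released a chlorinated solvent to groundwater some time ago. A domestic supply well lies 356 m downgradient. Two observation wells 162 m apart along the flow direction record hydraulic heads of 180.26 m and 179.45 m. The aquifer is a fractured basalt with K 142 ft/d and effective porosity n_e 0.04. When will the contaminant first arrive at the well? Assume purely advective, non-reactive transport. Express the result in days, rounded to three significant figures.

Hydraulic gradient i = (180.26 − 179.45) / 162 = 0.81 / 162 = 0.005000
K = 142 ft/d × 0.3048 = 43.28 m/d
Darcy flux q = K·i = 43.28 × 0.005000 = 0.2164 m/d
v = Ki/n = 43.28·0.005000/0.04 = 5.410 m/d
t = L / v = 356 / 5.410 = 65.80 d

65.8 days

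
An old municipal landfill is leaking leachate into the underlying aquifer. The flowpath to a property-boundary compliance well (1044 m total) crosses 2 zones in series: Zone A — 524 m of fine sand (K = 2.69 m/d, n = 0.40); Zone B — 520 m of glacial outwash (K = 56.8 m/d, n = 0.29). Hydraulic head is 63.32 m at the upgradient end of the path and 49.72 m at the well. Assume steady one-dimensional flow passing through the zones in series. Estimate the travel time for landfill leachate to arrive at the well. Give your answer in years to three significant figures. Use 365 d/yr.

14.8 years

Total head drop ΔH = 63.32 − 49.72 = 13.60 m
Continuity: the same q passes through each zone, so ΔH = q·Σ(L_j/K_j) — the zones act as resistances in series.
Σ(L/K) = 524/2.69 + 520/56.8 = 194.8 + 9.155 = 204.0 d
q = ΔH / Σ(L/K) = 13.60 / 204.0 = 0.06668 m/d (same in every zone)
Zone A: v = q/n = 0.06668/0.40 = 0.1667 m/d → t_A = 524/0.1667 = 3143 d
Zone B: v = q/n = 0.06668/0.29 = 0.2299 m/d → t_B = 520/0.2299 = 2261 d
Total t = 3143 + 2261 = 5405 d
   = 5405 / 365 = 14.8 yr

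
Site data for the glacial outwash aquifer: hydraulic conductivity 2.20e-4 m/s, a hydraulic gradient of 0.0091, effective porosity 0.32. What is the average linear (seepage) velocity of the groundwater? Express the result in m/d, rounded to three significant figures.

K = 2.20e-4 m/s × 86400 s/d = 19.01 m/d
Specific discharge q = 19.01 × 0.0091 = 0.1730 m/d
Seepage velocity v = q / n = 0.1730 / 0.32 = 0.5405 m/d

0.541 m/d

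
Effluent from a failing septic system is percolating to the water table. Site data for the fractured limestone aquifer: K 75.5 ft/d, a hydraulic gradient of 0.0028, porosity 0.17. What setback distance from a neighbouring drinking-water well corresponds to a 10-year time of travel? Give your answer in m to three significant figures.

K = 75.5 ft/d × 0.3048 = 23.01 m/d
Specific discharge q = 23.01 × 0.0028 = 0.06443 m/d
v_s = q/n_e = 0.06443/0.17 = 0.3790 m/d
T = 10 yr × 365 = 3650 d
L = v × T = 0.3790 × 3650 = 1383 m

1380 m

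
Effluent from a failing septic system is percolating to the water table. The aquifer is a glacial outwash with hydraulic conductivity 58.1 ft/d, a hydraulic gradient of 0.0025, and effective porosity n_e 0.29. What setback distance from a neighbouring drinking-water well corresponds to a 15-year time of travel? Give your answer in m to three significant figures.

K = 58.1 ft/d × 0.3048 = 17.71 m/d
Darcy flux q = K·i = 17.71 × 0.0025 = 0.04427 m/d
v_s = q/n_e = 0.04427/0.29 = 0.1527 m/d
T = 15 yr × 365 = 5475 d
L = v × T = 0.1527 × 5475 = 835.8 m

836 m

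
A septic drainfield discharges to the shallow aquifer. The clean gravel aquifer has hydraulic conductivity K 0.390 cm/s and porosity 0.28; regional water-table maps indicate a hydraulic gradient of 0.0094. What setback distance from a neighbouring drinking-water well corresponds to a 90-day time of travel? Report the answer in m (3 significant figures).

K = 0.390 cm/s × 864 = 337.0 m/d
Specific discharge q = 337.0 × 0.0094 = 3.167 m/d
v = Ki/n = 337.0·0.0094/0.28 = 11.31 m/d
L = v × T = 11.31 × 90 = 1018 m

1020 m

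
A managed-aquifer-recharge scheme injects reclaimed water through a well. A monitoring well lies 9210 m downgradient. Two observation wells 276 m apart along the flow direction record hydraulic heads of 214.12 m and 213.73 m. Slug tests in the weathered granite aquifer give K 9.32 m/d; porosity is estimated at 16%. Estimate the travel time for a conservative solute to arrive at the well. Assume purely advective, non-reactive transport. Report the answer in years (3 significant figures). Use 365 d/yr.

307 years

Hydraulic gradient i = (214.12 − 213.73) / 276 = 0.39 / 276 = 0.001413
Darcy flux q = K·i = 9.32 × 0.001413 = 0.01317 m/d
v_s = q/n_e = 0.01317/0.16 = 0.08231 m/d
t = L / v = 9210 / 0.08231 = 111900 d
   = 111900 / 365 = 307 yr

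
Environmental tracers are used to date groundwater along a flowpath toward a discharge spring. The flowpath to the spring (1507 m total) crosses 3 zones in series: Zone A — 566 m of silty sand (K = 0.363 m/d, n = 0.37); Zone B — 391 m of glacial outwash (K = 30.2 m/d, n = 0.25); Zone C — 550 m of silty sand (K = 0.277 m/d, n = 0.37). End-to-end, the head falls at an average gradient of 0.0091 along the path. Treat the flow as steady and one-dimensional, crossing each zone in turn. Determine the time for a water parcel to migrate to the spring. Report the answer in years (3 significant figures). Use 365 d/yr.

For zones in series the flux q is common to all zones; the equivalent conductivity is the harmonic (thickness-weighted) mean, K_eq = L_total / Σ(L_j/K_j).
Σ(L/K) = 566/0.363 + 391/30.2 + 550/0.277 = 1559 + 12.95 + 1986 = 3558 d
K_eq = L_total / Σ(L/K) = 1507 / 3558 = 0.4236 m/d
q = K_eq · i = 0.4236 × 0.0091 = 0.003855 m/d (same in every zone)
Zone A: v = q/n = 0.003855/0.37 = 0.01042 m/d → t_A = 566/0.01042 = 54330 d
Zone B: v = q/n = 0.003855/0.25 = 0.01542 m/d → t_B = 391/0.01542 = 25360 d
Zone C: v = q/n = 0.003855/0.37 = 0.01042 m/d → t_C = 550/0.01042 = 52790 d
Total t = 54330 + 25360 + 52790 = 132500 d
   = 132500 / 365 = 363 yr

363 years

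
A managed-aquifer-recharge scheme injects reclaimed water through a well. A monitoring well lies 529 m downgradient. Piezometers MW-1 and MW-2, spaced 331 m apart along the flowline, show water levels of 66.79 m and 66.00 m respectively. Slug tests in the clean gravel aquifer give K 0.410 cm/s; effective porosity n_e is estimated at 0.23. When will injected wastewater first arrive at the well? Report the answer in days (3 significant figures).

Hydraulic gradient i = (66.79 − 66.00) / 331 = 0.79 / 331 = 0.002387
K = 0.410 cm/s × 864 = 354.2 m/d
Specific discharge q = 354.2 × 0.002387 = 0.8455 m/d
Seepage velocity v = q / n = 0.8455 / 0.23 = 3.676 m/d
t = L / v = 529 / 3.676 = 143.9 d

144 days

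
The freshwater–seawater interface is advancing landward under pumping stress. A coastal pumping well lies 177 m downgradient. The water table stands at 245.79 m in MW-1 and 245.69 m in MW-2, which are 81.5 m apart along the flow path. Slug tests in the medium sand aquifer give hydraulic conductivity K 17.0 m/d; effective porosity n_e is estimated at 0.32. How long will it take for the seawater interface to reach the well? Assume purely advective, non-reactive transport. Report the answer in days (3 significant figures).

Hydraulic gradient i = (245.79 − 245.69) / 81.5 = 0.10 / 81.5 = 0.001227
Darcy flux q = K·i = 17.0 × 0.001227 = 0.02086 m/d
v_s = q/n_e = 0.02086/0.32 = 0.06518 m/d
t = L / v = 177 / 0.06518 = 2715 d

2720 days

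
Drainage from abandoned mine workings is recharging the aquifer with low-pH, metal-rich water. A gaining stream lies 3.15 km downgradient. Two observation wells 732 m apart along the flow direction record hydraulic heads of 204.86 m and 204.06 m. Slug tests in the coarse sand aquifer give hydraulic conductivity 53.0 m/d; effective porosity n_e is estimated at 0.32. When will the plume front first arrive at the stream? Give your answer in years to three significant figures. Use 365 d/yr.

Hydraulic gradient i = (204.86 − 204.06) / 732 = 0.80 / 732 = 0.001093
q = Ki = 53.0 × 0.001093 = 0.05792 m/d
v = Ki/n = 53.0·0.001093/0.32 = 0.1810 m/d
L = 3.15 km = 3150 m
t = L / v = 3150 / 0.1810 = 17400 d
   = 17400 / 365 = 47.7 yr

47.7 years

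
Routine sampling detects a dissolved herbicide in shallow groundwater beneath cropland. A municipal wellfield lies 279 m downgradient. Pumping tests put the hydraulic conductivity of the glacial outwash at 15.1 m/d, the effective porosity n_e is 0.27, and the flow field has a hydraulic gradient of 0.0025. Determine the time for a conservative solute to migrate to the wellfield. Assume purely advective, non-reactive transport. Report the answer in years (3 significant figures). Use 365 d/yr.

5.47 years

Specific discharge q = 15.1 × 0.0025 = 0.03775 m/d
v = Ki/n = 15.1·0.0025/0.27 = 0.1398 m/d
t = L / v = 279 / 0.1398 = 1995 d
   = 1995 / 365 = 5.47 yr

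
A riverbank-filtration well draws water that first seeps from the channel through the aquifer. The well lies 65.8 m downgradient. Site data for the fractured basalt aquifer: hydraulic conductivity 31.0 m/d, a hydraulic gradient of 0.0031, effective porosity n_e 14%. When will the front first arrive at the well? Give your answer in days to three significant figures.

Specific discharge q = 31.0 × 0.0031 = 0.09610 m/d
Average linear velocity = 0.09610 / 0.14 = 0.6864 m/d
t = L / v = 65.8 / 0.6864 = 95.86 d

95.9 days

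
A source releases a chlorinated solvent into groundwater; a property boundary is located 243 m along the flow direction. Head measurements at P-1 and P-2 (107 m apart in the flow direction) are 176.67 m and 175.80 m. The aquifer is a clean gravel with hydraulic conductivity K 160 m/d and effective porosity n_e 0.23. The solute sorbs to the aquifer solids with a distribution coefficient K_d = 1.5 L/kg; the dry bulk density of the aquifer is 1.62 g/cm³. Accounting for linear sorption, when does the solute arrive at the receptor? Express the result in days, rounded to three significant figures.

Hydraulic gradient i = (176.67 − 175.80) / 107 = 0.87 / 107 = 0.008131
q = Ki = 160 × 0.008131 = 1.301 m/d
v = Ki/n = 160·0.008131/0.23 = 5.656 m/d
Retardation R = 1 + ρ_b·K_d/n = 1 + 1.62×1.5/0.23 = 11.57
Contaminant velocity v_c = v/R = 5.656/11.57 = 0.4891 m/d
t = L/v_c = 243/0.4891 = 496.9 d

497 days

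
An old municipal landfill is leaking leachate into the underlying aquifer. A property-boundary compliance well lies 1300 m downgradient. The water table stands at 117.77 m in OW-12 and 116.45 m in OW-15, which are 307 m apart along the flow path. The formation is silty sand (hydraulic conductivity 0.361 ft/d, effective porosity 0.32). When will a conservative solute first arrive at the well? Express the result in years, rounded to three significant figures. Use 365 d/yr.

2410 years

Hydraulic gradient i = (117.77 − 116.45) / 307 = 1.32 / 307 = 0.004300
K = 0.361 ft/d × 0.3048 = 0.1100 m/d
Darcy flux q = K·i = 0.1100 × 0.004300 = 4.731e-4 m/d
v_s = q/n_e = 4.731e-4/0.32 = 0.001478 m/d
t = L / v = 1300 / 0.001478 = 879300 d
   = 879300 / 365 = 2410 yr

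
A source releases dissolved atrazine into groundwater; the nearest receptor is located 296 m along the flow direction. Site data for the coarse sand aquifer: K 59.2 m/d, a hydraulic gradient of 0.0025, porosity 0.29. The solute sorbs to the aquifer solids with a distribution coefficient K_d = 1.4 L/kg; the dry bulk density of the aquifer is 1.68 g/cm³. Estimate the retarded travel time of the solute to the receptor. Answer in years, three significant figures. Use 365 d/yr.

Darcy flux q = K·i = 59.2 × 0.0025 = 0.1480 m/d
Seepage velocity v = q / n = 0.1480 / 0.29 = 0.5103 m/d
Retardation R = 1 + ρ_b·K_d/n = 1 + 1.68×1.4/0.29 = 9.110
Contaminant velocity v_c = v/R = 0.5103/9.110 = 0.05602 m/d
t = L/v_c = 296/0.05602 = 5284 d
   = 5284/365 = 14.5 yr

14.5 years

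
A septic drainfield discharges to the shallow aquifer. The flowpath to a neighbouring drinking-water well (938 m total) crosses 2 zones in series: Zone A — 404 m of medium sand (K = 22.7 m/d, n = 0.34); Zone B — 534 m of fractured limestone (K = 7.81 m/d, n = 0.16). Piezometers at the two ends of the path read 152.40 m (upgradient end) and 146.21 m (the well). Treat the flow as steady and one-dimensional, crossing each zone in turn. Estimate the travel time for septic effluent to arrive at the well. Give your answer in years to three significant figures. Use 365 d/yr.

Total head drop ΔH = 152.40 − 146.21 = 6.19 m
Steady 1-D flow in series ⇒ the Darcy flux q is identical in every zone and the zone head losses add (resistances L/K in series).
Σ(L/K) = 404/22.7 + 534/7.81 = 17.80 + 68.37 = 86.17 d
q = ΔH / Σ(L/K) = 6.19 / 86.17 = 0.07183 m/d (same in every zone)
Zone A: v = q/n = 0.07183/0.34 = 0.2113 m/d → t_A = 404/0.2113 = 1912 d
Zone B: v = q/n = 0.07183/0.16 = 0.4490 m/d → t_B = 534/0.4490 = 1189 d
Total t = 1912 + 1189 = 3102 d
   = 3102 / 365 = 8.50 yr

8.50 years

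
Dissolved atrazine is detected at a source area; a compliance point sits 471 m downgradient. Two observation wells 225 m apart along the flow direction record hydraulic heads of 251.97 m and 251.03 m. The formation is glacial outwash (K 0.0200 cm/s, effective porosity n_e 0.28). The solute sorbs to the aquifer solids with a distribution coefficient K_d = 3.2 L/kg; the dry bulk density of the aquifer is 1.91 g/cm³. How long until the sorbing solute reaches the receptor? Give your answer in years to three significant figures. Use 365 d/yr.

Hydraulic gradient i = (251.97 − 251.03) / 225 = 0.94 / 225 = 0.004178
K = 0.0200 cm/s × 864 = 17.28 m/d
Specific discharge q = 17.28 × 0.004178 = 0.07219 m/d
Average linear velocity = 0.07219 / 0.28 = 0.2578 m/d
Retardation R = 1 + ρ_b·K_d/n = 1 + 1.91×3.2/0.28 = 22.83
Contaminant velocity v_c = v/R = 0.2578/22.83 = 0.01129 m/d
t = L/v_c = 471/0.01129 = 41700 d
   = 41700/365 = 114 yr

114 years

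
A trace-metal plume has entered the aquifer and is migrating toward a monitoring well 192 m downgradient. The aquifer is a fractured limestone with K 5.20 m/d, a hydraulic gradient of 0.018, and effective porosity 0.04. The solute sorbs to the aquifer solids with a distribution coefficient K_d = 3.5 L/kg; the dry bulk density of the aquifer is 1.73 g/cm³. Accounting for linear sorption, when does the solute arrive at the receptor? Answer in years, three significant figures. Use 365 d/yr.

34.3 years

q = Ki = 5.20 × 0.018 = 0.09360 m/d
v_s = q/n_e = 0.09360/0.04 = 2.340 m/d
Retardation R = 1 + ρ_b·K_d/n = 1 + 1.73×3.5/0.04 = 152.4
Contaminant velocity v_c = v/R = 2.340/152.4 = 0.01536 m/d
t = L/v_c = 192/0.01536 = 12500 d
   = 12500/365 = 34.3 yr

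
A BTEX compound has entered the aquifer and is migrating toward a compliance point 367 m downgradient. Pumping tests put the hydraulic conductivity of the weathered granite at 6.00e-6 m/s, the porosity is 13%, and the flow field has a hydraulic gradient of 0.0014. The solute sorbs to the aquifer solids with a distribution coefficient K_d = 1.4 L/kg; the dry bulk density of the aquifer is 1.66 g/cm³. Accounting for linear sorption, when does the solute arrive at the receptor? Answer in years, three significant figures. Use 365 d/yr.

K = 6.00e-6 m/s × 86400 s/d = 0.5184 m/d
Specific discharge q = 0.5184 × 0.0014 = 7.258e-4 m/d
v = Ki/n = 0.5184·0.0014/0.13 = 0.005583 m/d
Retardation R = 1 + ρ_b·K_d/n = 1 + 1.66×1.4/0.13 = 18.88
Contaminant velocity v_c = v/R = 0.005583/18.88 = 2.957e-4 m/d
t = L/v_c = 367/2.957e-4 = 1.241e6 d
   = 1.241e6/365 = 3400 yr

3400 years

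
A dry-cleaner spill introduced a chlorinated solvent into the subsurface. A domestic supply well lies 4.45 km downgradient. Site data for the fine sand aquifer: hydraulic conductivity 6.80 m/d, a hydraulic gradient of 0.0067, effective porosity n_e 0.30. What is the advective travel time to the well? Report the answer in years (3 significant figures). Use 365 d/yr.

80.3 years

q = Ki = 6.80 × 0.0067 = 0.04556 m/d
v = Ki/n = 6.80·0.0067/0.30 = 0.1519 m/d
L = 4.45 km = 4450 m
t = L / v = 4450 / 0.1519 = 29300 d
   = 29300 / 365 = 80.3 yr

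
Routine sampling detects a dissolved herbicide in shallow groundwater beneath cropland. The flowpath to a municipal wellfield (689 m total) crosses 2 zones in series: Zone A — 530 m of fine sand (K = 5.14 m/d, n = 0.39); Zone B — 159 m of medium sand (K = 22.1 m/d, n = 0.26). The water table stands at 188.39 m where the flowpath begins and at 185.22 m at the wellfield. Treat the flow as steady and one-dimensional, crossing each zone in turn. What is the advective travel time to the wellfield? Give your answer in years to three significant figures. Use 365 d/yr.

23.6 years

Total head drop ΔH = 188.39 − 185.22 = 3.17 m
Steady 1-D flow in series ⇒ the Darcy flux q is identical in every zone and the zone head losses add (resistances L/K in series).
Σ(L/K) = 530/5.14 + 159/22.1 = 103.1 + 7.195 = 110.3 d
q = ΔH / Σ(L/K) = 3.17 / 110.3 = 0.02874 m/d (same in every zone)
Zone A: v = q/n = 0.02874/0.39 = 0.07369 m/d → t_A = 530/0.07369 = 7193 d
Zone B: v = q/n = 0.02874/0.26 = 0.1105 m/d → t_B = 159/0.1105 = 1439 d
Total t = 7193 + 1439 = 8631 d
   = 8631 / 365 = 23.6 yr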